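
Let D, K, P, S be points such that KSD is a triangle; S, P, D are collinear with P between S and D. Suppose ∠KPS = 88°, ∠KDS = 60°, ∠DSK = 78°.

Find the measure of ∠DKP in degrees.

1. ∠DPK = 92°  [linear pair at P on SD]
2. ∠KDP = 60°  [P on ray DS]
3. ∠DKP = 28°  [△KPD]

∠DKP = 28°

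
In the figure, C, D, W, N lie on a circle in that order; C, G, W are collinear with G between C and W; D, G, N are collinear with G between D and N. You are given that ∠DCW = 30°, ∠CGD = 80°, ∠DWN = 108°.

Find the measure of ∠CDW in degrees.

∠CDW = 112°

1. ∠DNW = 30°  [same arc DW]
2. ∠DGW = 100°  [linear pair at G on CW]
3. ∠NDW = 42°  [△DWN]
4. ∠CWD = 38°  [△DGW]
5. ∠CDW = 112°  [△CDW]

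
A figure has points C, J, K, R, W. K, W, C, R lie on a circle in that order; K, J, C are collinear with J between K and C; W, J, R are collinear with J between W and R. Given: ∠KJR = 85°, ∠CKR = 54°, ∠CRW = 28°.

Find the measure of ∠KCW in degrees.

1. ∠CJW = 85°  [vertical angles at J]
2. ∠CWR = 54°  [same arc CR]
3. ∠KCW = 41°  [△WJC]

∠KCW = 41°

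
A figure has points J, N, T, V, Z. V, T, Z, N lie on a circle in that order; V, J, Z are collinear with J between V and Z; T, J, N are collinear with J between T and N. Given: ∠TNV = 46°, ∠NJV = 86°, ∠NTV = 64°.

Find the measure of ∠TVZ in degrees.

1. ∠TJZ = 86°  [vertical angles at J]
2. ∠TJV = 94°  [linear pair at J on VZ]
3. ∠TVZ = 22°  [△VJT]

∠TVZ = 22°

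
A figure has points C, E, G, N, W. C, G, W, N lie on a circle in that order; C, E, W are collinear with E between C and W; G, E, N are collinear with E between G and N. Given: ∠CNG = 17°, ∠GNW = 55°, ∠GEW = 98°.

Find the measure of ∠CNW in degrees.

∠CNW = 72°

1. ∠CWG = 17°  [same arc CG]
2. ∠GCW = 55°  [same arc GW]
3. ∠CGW = 108°  [△CGW]
4. ∠CNW = 72°  [cyclic CGWN, opposite ∠G+∠N]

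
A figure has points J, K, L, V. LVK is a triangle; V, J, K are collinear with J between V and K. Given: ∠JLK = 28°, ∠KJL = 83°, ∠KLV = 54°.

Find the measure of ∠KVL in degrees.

1. ∠JKL = 69°  [△LJK]
2. ∠LKV = 69°  [J on ray KV]
3. ∠KVL = 57°  [△LVK]

∠KVL = 57°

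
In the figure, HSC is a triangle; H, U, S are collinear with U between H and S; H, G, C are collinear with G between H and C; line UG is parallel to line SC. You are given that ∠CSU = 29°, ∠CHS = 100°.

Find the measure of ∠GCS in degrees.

1. ∠CSH = 29°  [U on ray SH]
2. ∠HCS = 51°  [△HSC]
3. ∠GCS = 51°  [G on ray CH]

∠GCS = 51°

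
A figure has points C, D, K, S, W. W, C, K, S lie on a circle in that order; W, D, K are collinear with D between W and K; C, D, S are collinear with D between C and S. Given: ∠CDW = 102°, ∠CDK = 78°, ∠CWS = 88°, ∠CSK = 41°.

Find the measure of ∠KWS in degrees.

∠KWS = 47°

1. ∠CKS = 92°  [cyclic WCKS, opposite ∠W+∠K]
2. ∠KCS = 47°  [△CKS]
3. ∠KWS = 47°  [same arc KS]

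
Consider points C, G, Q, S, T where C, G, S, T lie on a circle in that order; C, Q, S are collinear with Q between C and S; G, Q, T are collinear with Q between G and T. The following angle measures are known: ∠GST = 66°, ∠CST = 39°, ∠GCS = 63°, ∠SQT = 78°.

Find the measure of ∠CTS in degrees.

∠CTS = 90°

1. ∠GCT = 114°  [cyclic CGST, opposite ∠C+∠S]
2. ∠CGT = 39°  [same arc CT]
3. ∠CQT = 102°  [linear pair at Q on CS]
4. ∠CTG = 27°  [△CGT]
5. ∠SCT = 51°  [△CQT]
6. ∠CTS = 90°  [△CST]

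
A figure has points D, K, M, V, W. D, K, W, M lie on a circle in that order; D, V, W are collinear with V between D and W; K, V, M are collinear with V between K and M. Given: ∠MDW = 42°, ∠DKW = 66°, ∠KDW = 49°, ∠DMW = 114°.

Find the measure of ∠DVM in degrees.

1. ∠MKW = 42°  [same arc WM]
2. ∠DWK = 65°  [△DKW]
3. ∠KVW = 73°  [△KVW]
4. ∠DVM = 73°  [vertical angles at V]

∠DVM = 73°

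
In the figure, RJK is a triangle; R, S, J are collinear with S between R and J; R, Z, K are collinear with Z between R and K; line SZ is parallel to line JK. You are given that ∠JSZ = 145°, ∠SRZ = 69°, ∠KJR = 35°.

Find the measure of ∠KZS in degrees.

1. ∠RSZ = 35°  [linear pair at S on RJ]
2. ∠RZS = 76°  [△RSZ]
3. ∠KZS = 104°  [linear pair at Z on RK]

∠KZS = 104°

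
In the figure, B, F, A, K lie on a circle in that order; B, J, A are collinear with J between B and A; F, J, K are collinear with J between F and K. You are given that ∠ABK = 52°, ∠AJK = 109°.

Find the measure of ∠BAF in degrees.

1. ∠AFK = 52°  [same arc AK]
2. ∠BJF = 109°  [vertical angles at J]
3. ∠AJF = 71°  [linear pair at J on BA]
4. ∠BAF = 57°  [△FJA]

∠BAF = 57°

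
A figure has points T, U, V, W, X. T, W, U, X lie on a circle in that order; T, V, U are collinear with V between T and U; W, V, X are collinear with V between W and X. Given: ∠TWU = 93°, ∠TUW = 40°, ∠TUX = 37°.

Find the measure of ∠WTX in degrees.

∠WTX = 103°

1. ∠TXW = 40°  [same arc TW]
2. ∠TWX = 37°  [same arc TX]
3. ∠WTX = 103°  [△TWX]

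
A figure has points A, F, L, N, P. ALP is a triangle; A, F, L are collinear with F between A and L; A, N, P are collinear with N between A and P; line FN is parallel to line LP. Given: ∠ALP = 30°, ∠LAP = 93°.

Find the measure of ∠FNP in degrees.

∠FNP = 123°

1. ∠APL = 57°  [△ALP]
2. ∠ANF = 57°  [FN∥LP, corresponding at N]
3. ∠FNP = 123°  [linear pair at N on AP]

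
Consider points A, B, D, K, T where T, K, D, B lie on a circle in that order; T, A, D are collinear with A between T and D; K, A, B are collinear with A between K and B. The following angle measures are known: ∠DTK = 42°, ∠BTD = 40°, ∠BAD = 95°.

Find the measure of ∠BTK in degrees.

∠BTK = 82°

1. ∠DBK = 42°  [same arc KD]
2. ∠BKD = 40°  [same arc DB]
3. ∠BDK = 98°  [△KDB]
4. ∠BTK = 82°  [cyclic TKDB, opposite ∠T+∠D]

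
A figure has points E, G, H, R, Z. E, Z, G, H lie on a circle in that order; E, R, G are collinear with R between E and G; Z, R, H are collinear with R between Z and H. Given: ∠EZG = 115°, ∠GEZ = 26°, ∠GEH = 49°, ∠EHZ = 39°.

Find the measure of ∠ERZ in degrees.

1. ∠EGZ = 39°  [△EZG]
2. ∠GZH = 49°  [same arc GH]
3. ∠GRZ = 92°  [△ZRG]
4. ∠ERZ = 88°  [linear pair at R on EG]

∠ERZ = 88°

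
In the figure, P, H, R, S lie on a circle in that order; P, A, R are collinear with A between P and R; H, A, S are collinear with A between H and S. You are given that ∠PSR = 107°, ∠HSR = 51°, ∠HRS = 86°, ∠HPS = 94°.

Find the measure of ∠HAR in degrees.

∠HAR = 81°

1. ∠PHR = 73°  [cyclic PHRS, opposite ∠H+∠S]
2. ∠HPR = 51°  [same arc HR]
3. ∠RHS = 43°  [△HRS]
4. ∠HRP = 56°  [△PHR]
5. ∠HAR = 81°  [△HAR]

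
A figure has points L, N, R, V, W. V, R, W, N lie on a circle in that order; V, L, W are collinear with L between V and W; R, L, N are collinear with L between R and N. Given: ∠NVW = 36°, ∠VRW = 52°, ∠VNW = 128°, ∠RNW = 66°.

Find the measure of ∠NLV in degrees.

∠NLV = 82°

1. ∠NWV = 16°  [△VWN]
2. ∠NLW = 98°  [△WLN]
3. ∠NLV = 82°  [linear pair at L on VW]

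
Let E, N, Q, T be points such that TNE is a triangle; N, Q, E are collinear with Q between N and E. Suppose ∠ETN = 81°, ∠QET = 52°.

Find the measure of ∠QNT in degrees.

1. ∠NET = 52°  [Q on ray EN]
2. ∠ENT = 47°  [△TNE]
3. ∠QNT = 47°  [Q on ray NE]

∠QNT = 47°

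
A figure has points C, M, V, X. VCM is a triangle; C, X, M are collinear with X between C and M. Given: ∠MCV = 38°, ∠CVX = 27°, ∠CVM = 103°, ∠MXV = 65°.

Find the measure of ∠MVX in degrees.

1. ∠CMV = 39°  [△VCM]
2. ∠VMX = 39°  [X on ray MC]
3. ∠MVX = 76°  [△VXM]

∠MVX = 76°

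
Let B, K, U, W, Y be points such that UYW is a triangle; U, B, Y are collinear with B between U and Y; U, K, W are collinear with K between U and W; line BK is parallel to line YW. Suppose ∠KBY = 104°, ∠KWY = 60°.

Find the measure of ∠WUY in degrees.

∠WUY = 44°

1. ∠KBU = 76°  [linear pair at B on UY]
2. ∠UWY = 60°  [K on ray WU]
3. ∠UYW = 76°  [BK∥YW, corresponding at B]
4. ∠WUY = 44°  [△UYW]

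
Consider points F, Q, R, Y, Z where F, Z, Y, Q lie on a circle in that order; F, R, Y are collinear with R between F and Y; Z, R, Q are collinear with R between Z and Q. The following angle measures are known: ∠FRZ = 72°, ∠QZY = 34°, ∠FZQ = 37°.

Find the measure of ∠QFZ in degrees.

1. ∠QRY = 72°  [vertical angles at R]
2. ∠QFY = 34°  [same arc YQ]
3. ∠FRQ = 108°  [linear pair at R on FY]
4. ∠FQZ = 38°  [△FRQ]
5. ∠QFZ = 105°  [△FZQ]

∠QFZ = 105°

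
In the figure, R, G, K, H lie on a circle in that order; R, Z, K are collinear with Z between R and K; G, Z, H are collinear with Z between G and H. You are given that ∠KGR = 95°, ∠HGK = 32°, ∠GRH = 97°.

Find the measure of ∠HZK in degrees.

∠HZK = 52°

1. ∠KHR = 85°  [cyclic RGKH, opposite ∠G+∠H]
2. ∠HRK = 32°  [same arc KH]
3. ∠GKH = 83°  [cyclic RGKH, opposite ∠R+∠K]
4. ∠HKR = 63°  [△RKH]
5. ∠GHK = 65°  [△GKH]
6. ∠HZK = 52°  [△KZH]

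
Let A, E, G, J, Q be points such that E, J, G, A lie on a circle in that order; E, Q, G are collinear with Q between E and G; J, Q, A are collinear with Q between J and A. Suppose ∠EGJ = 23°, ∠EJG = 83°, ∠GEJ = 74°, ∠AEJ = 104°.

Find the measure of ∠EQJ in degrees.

1. ∠EAJ = 23°  [same arc EJ]
2. ∠AJE = 53°  [△EJA]
3. ∠EQJ = 53°  [△EQJ]

∠EQJ = 53°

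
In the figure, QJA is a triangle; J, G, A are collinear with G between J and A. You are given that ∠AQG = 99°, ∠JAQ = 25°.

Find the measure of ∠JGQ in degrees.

1. ∠GAQ = 25°  [G on ray AJ]
2. ∠AGQ = 56°  [△QGA]
3. ∠JGQ = 124°  [linear pair at G on JA]

∠JGQ = 124°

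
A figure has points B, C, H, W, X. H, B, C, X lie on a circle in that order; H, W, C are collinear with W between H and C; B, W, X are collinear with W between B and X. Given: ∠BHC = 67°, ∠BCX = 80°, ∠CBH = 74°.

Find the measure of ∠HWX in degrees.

∠HWX = 108°

1. ∠BXC = 67°  [same arc BC]
2. ∠BCH = 39°  [△HBC]
3. ∠CBX = 33°  [△BCX]
4. ∠BXH = 39°  [same arc HB]
5. ∠CHX = 33°  [same arc CX]
6. ∠HWX = 108°  [△HWX]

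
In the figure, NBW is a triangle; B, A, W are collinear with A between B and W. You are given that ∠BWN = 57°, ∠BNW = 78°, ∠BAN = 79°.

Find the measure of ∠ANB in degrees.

∠ANB = 56°

1. ∠NBW = 45°  [△NBW]
2. ∠ABN = 45°  [A on ray BW]
3. ∠ANB = 56°  [△NBA]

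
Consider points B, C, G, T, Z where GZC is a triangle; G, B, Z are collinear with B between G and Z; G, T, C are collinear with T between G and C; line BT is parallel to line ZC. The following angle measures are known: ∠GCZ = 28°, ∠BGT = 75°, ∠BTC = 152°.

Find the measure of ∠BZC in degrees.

1. ∠BTG = 28°  [BT∥ZC, corresponding at T]
2. ∠GBT = 77°  [△GBT]
3. ∠TBZ = 103°  [linear pair at B on GZ]
4. ∠BZC = 77°  [BT∥ZC, co-interior at Z–B]

∠BZC = 77°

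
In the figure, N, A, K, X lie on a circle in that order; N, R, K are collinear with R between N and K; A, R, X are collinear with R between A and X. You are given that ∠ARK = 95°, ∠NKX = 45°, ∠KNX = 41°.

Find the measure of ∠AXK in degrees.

∠AXK = 50°

1. ∠NRX = 95°  [vertical angles at R]
2. ∠KRX = 85°  [linear pair at R on NK]
3. ∠AXK = 50°  [△KRX]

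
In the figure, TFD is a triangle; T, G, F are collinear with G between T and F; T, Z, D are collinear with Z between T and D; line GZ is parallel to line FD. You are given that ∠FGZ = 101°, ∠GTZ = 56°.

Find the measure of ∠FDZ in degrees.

1. ∠TGZ = 79°  [linear pair at G on TF]
2. ∠GZT = 45°  [△TGZ]
3. ∠DZG = 135°  [linear pair at Z on TD]
4. ∠FDZ = 45°  [GZ∥FD, co-interior at D–Z]

∠FDZ = 45°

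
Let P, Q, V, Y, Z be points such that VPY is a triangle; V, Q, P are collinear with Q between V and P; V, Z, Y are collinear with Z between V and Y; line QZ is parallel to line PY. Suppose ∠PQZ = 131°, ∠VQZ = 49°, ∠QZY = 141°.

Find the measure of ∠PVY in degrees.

1. ∠QZV = 39°  [linear pair at Z on VY]
2. ∠QVZ = 92°  [△VQZ]
3. ∠PVY = 92°  [Q on VP, Z on VY]

∠PVY = 92°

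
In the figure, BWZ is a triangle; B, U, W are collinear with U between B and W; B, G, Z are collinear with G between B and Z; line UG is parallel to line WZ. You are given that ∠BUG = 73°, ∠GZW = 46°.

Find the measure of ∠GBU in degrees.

∠GBU = 61°

1. ∠BWZ = 73°  [UG∥WZ, corresponding at U]
2. ∠BZW = 46°  [G on ray ZB]
3. ∠WBZ = 61°  [△BWZ]
4. ∠GBU = 61°  [U on BW, G on BZ]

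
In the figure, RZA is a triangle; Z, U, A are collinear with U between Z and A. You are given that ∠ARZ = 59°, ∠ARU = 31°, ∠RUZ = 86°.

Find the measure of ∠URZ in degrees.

∠URZ = 28°

1. ∠AUR = 94°  [linear pair at U on ZA]
2. ∠RAU = 55°  [△RUA]
3. ∠RAZ = 55°  [U on ray AZ]
4. ∠AZR = 66°  [△RZA]
5. ∠RZU = 66°  [U on ray ZA]
6. ∠URZ = 28°  [△RZU]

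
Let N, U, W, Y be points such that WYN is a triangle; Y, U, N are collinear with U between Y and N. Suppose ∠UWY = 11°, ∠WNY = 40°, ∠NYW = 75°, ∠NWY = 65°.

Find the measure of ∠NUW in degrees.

1. ∠UYW = 75°  [U on ray YN]
2. ∠WUY = 94°  [△WYU]
3. ∠NUW = 86°  [linear pair at U on YN]

∠NUW = 86°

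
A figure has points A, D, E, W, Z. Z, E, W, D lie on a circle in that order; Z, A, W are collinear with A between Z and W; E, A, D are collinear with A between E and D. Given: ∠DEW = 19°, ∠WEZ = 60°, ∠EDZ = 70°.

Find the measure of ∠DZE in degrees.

∠DZE = 69°

1. ∠DZW = 19°  [same arc WD]
2. ∠WDZ = 120°  [cyclic ZEWD, opposite ∠E+∠D]
3. ∠DWZ = 41°  [△ZWD]
4. ∠DEZ = 41°  [same arc ZD]
5. ∠DZE = 69°  [△ZED]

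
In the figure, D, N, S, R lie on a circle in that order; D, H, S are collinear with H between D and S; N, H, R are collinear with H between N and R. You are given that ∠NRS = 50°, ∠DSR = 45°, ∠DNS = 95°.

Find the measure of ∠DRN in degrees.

∠DRN = 35°

1. ∠NDS = 50°  [same arc NS]
2. ∠DSN = 35°  [△DNS]
3. ∠DRN = 35°  [same arc DN]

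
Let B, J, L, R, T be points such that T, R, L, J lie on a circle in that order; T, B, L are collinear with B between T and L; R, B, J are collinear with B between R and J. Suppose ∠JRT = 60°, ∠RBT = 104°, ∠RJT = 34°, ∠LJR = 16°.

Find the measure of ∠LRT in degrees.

1. ∠LTR = 16°  [△TBR]
2. ∠RLT = 34°  [same arc TR]
3. ∠LRT = 130°  [△TRL]

∠LRT = 130°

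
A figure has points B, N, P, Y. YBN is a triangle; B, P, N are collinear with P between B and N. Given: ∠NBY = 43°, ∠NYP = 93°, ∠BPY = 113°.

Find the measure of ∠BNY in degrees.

1. ∠NPY = 67°  [linear pair at P on BN]
2. ∠PNY = 20°  [△YPN]
3. ∠BNY = 20°  [P on ray NB]

∠BNY = 20°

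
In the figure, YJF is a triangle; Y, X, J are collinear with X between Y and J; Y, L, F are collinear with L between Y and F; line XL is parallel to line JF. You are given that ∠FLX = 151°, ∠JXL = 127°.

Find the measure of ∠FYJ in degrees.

1. ∠XLY = 29°  [linear pair at L on YF]
2. ∠LXY = 53°  [linear pair at X on YJ]
3. ∠LYX = 98°  [△YXL]
4. ∠FYJ = 98°  [X on YJ, L on YF]

∠FYJ = 98°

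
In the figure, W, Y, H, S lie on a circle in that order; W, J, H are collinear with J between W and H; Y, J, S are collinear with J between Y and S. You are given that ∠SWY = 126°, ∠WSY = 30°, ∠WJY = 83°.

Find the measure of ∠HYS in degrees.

∠HYS = 53°

1. ∠WHY = 30°  [same arc WY]
2. ∠HJY = 97°  [linear pair at J on WH]
3. ∠HYS = 53°  [△YJH]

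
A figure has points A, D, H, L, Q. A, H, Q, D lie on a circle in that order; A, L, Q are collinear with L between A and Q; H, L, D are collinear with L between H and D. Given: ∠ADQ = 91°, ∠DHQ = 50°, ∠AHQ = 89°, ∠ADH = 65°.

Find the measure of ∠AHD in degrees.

∠AHD = 39°

1. ∠DAQ = 50°  [same arc QD]
2. ∠AQD = 39°  [△AQD]
3. ∠AHD = 39°  [same arc AD]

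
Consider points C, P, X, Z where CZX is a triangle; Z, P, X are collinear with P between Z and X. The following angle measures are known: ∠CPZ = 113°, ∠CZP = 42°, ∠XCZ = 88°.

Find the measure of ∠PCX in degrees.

1. ∠CPX = 67°  [linear pair at P on ZX]
2. ∠CZX = 42°  [P on ray ZX]
3. ∠CXZ = 50°  [△CZX]
4. ∠CXP = 50°  [P on ray XZ]
5. ∠PCX = 63°  [△CPX]

∠PCX = 63°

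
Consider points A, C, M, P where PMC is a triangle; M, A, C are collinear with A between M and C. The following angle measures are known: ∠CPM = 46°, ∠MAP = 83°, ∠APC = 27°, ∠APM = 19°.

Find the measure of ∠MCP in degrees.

∠MCP = 56°

1. ∠CAP = 97°  [linear pair at A on MC]
2. ∠ACP = 56°  [△PAC]
3. ∠MCP = 56°  [A on ray CM]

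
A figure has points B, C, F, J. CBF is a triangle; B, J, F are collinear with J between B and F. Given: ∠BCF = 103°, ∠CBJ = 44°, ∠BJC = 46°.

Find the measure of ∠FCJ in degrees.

1. ∠CBF = 44°  [J on ray BF]
2. ∠CJF = 134°  [linear pair at J on BF]
3. ∠BFC = 33°  [△CBF]
4. ∠CFJ = 33°  [J on ray FB]
5. ∠FCJ = 13°  [△CJF]

∠FCJ = 13°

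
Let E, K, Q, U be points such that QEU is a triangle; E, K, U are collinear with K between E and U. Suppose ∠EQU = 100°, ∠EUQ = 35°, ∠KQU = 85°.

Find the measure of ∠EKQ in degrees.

1. ∠KUQ = 35°  [K on ray UE]
2. ∠QKU = 60°  [△QKU]
3. ∠EKQ = 120°  [linear pair at K on EU]

∠EKQ = 120°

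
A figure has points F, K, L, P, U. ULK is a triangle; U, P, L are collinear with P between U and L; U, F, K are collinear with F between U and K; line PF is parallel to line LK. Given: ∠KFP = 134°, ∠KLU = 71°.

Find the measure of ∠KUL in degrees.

1. ∠PFU = 46°  [linear pair at F on UK]
2. ∠FPU = 71°  [PF∥LK, corresponding at P]
3. ∠FUP = 63°  [△UPF]
4. ∠KUL = 63°  [P on UL, F on UK]

∠KUL = 63°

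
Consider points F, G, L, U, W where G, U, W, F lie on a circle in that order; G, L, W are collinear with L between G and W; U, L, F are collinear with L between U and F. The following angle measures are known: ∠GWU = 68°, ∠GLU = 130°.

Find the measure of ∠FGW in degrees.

1. ∠GFU = 68°  [same arc GU]
2. ∠FLW = 130°  [vertical angles at L]
3. ∠FLG = 50°  [linear pair at L on GW]
4. ∠FGW = 62°  [△GLF]

∠FGW = 62°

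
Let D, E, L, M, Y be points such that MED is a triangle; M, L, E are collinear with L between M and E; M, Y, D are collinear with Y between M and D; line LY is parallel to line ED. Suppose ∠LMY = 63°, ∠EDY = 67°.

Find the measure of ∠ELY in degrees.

1. ∠DME = 63°  [L on ME, Y on MD]
2. ∠EDM = 67°  [Y on ray DM]
3. ∠DEM = 50°  [△MED]
4. ∠MLY = 50°  [LY∥ED, corresponding at L]
5. ∠ELY = 130°  [linear pair at L on ME]

∠ELY = 130°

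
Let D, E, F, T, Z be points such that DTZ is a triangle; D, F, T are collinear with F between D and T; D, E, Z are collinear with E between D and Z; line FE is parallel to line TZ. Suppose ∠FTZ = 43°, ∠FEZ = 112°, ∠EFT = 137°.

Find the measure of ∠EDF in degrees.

1. ∠DEF = 68°  [linear pair at E on DZ]
2. ∠DFE = 43°  [linear pair at F on DT]
3. ∠EDF = 69°  [△DFE]

∠EDF = 69°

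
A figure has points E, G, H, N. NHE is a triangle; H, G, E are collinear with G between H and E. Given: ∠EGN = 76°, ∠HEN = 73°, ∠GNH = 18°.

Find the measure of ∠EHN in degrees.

1. ∠HGN = 104°  [linear pair at G on HE]
2. ∠GHN = 58°  [△NHG]
3. ∠EHN = 58°  [G on ray HE]

∠EHN = 58°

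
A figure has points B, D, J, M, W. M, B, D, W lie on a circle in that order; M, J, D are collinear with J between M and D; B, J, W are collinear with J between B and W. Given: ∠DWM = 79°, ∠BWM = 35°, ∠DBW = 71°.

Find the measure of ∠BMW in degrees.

1. ∠DBM = 101°  [cyclic MBDW, opposite ∠B+∠W]
2. ∠BDM = 35°  [same arc MB]
3. ∠BJD = 74°  [△BJD]
4. ∠BMD = 44°  [△MBD]
5. ∠BJM = 106°  [linear pair at J on MD]
6. ∠MBW = 30°  [△MJB]
7. ∠BMW = 115°  [△MBW]

∠BMW = 115°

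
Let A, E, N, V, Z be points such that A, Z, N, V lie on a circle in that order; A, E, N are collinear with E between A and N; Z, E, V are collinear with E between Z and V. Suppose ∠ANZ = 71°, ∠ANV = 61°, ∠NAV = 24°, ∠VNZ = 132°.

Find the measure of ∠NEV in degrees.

∠NEV = 95°

1. ∠AVZ = 71°  [same arc AZ]
2. ∠AEV = 85°  [△AEV]
3. ∠NEV = 95°  [linear pair at E on AN]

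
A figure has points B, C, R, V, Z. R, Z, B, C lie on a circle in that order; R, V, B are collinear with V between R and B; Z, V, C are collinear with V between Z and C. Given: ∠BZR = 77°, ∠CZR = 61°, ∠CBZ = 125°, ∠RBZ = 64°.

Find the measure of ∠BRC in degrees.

1. ∠BCR = 103°  [cyclic RZBC, opposite ∠Z+∠C]
2. ∠CBR = 61°  [same arc RC]
3. ∠BRC = 16°  [△RBC]

∠BRC = 16°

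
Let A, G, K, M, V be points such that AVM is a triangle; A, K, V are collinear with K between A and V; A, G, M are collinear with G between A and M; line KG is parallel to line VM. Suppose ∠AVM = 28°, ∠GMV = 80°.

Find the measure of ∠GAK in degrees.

1. ∠AMV = 80°  [G on ray MA]
2. ∠MAV = 72°  [△AVM]
3. ∠GAK = 72°  [K on AV, G on AM]

∠GAK = 72°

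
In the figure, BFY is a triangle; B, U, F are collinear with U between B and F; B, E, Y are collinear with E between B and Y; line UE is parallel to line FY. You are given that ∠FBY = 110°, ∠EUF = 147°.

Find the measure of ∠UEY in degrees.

∠UEY = 143°

1. ∠EBU = 110°  [U on BF, E on BY]
2. ∠BUE = 33°  [linear pair at U on BF]
3. ∠BEU = 37°  [△BUE]
4. ∠UEY = 143°  [linear pair at E on BY]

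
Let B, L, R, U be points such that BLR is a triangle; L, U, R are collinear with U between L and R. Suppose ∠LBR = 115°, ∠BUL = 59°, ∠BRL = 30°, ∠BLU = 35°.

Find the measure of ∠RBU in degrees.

∠RBU = 29°

1. ∠BUR = 121°  [linear pair at U on LR]
2. ∠BRU = 30°  [U on ray RL]
3. ∠RBU = 29°  [△BUR]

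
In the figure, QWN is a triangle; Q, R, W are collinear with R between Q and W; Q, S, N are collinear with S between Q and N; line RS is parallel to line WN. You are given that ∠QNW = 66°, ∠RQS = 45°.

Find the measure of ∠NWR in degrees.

1. ∠QSR = 66°  [RS∥WN, corresponding at S]
2. ∠QRS = 69°  [△QRS]
3. ∠SRW = 111°  [linear pair at R on QW]
4. ∠NWR = 69°  [RS∥WN, co-interior at W–R]

∠NWR = 69°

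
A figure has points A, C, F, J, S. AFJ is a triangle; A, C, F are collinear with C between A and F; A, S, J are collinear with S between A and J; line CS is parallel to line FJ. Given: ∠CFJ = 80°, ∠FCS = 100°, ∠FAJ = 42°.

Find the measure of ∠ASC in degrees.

∠ASC = 58°

1. ∠ACS = 80°  [linear pair at C on AF]
2. ∠CAS = 42°  [C on AF, S on AJ]
3. ∠ASC = 58°  [△ACS]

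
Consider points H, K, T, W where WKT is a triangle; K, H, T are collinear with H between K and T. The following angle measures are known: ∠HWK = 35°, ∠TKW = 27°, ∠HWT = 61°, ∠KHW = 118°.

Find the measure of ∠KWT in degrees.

∠KWT = 96°

1. ∠THW = 62°  [linear pair at H on KT]
2. ∠HTW = 57°  [△WHT]
3. ∠KTW = 57°  [H on ray TK]
4. ∠KWT = 96°  [△WKT]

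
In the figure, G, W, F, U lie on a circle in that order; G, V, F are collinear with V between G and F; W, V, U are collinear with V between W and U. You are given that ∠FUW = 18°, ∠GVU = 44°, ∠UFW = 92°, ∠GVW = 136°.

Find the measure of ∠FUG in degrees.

∠FUG = 84°

1. ∠FWU = 70°  [△WFU]
2. ∠FVU = 136°  [linear pair at V on GF]
3. ∠FGU = 70°  [same arc FU]
4. ∠GFU = 26°  [△FVU]
5. ∠FUG = 84°  [△GFU]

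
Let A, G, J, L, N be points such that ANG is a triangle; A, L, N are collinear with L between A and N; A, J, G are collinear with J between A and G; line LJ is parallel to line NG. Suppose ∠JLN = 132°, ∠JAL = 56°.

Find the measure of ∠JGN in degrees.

1. ∠ALJ = 48°  [linear pair at L on AN]
2. ∠AJL = 76°  [△ALJ]
3. ∠GJL = 104°  [linear pair at J on AG]
4. ∠JGN = 76°  [LJ∥NG, co-interior at G–J]

∠JGN = 76°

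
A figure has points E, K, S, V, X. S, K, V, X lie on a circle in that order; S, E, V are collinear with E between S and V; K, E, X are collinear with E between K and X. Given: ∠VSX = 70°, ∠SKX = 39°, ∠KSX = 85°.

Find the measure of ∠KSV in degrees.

1. ∠VKX = 70°  [same arc VX]
2. ∠KVX = 95°  [cyclic SKVX, opposite ∠S+∠V]
3. ∠KXV = 15°  [△KVX]
4. ∠KSV = 15°  [same arc KV]

∠KSV = 15°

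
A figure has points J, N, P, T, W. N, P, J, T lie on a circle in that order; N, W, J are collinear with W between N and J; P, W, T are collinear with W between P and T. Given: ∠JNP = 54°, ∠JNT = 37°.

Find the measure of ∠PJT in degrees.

∠PJT = 89°

1. ∠JTP = 54°  [same arc PJ]
2. ∠JPT = 37°  [same arc JT]
3. ∠PJT = 89°  [△PJT]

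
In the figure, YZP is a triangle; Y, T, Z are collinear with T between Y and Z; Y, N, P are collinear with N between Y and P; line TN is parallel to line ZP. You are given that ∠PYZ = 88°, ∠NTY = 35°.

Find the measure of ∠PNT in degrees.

1. ∠NYT = 88°  [T on YZ, N on YP]
2. ∠TNY = 57°  [△YTN]
3. ∠PNT = 123°  [linear pair at N on YP]

∠PNT = 123°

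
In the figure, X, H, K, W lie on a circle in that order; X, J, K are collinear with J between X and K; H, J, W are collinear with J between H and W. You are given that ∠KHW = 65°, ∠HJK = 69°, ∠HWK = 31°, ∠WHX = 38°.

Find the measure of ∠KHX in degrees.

∠KHX = 103°

1. ∠HKX = 46°  [△HJK]
2. ∠HXK = 31°  [same arc HK]
3. ∠KHX = 103°  [△XHK]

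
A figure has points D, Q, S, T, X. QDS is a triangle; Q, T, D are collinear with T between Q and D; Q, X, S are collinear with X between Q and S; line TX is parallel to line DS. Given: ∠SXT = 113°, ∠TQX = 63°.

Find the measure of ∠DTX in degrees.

∠DTX = 130°

1. ∠QXT = 67°  [linear pair at X on QS]
2. ∠QTX = 50°  [△QTX]
3. ∠DTX = 130°  [linear pair at T on QD]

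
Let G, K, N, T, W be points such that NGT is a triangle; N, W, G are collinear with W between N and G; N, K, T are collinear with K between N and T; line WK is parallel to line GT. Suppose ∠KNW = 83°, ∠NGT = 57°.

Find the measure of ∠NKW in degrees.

1. ∠GNT = 83°  [W on NG, K on NT]
2. ∠GTN = 40°  [△NGT]
3. ∠NKW = 40°  [WK∥GT, corresponding at K]

∠NKW = 40°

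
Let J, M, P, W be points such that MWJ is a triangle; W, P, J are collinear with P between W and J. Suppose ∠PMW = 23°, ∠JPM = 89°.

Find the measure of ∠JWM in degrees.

∠JWM = 66°

1. ∠MPW = 91°  [linear pair at P on WJ]
2. ∠MWP = 66°  [△MWP]
3. ∠JWM = 66°  [P on ray WJ]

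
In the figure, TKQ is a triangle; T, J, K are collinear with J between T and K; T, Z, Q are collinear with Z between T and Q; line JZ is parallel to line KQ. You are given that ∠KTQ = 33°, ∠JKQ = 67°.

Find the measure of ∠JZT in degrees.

∠JZT = 80°

1. ∠QKT = 67°  [J on ray KT]
2. ∠KQT = 80°  [△TKQ]
3. ∠JZT = 80°  [JZ∥KQ, corresponding at Z]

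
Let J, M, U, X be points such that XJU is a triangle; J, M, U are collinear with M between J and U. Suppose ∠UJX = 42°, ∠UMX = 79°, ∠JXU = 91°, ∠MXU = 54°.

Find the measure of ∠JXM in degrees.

∠JXM = 37°

1. ∠MJX = 42°  [M on ray JU]
2. ∠JMX = 101°  [linear pair at M on JU]
3. ∠JXM = 37°  [△XJM]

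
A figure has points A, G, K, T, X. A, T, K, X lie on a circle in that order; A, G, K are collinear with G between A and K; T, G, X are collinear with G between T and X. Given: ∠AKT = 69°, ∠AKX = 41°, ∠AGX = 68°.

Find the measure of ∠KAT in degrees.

1. ∠ATX = 41°  [same arc AX]
2. ∠KGT = 68°  [vertical angles at G]
3. ∠AGT = 112°  [linear pair at G on AK]
4. ∠KAT = 27°  [△AGT]

∠KAT = 27°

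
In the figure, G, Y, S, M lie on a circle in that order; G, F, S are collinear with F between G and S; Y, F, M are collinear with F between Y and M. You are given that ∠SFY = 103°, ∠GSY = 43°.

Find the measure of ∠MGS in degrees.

∠MGS = 34°

1. ∠GFM = 103°  [vertical angles at F]
2. ∠GMY = 43°  [same arc GY]
3. ∠MGS = 34°  [△GFM]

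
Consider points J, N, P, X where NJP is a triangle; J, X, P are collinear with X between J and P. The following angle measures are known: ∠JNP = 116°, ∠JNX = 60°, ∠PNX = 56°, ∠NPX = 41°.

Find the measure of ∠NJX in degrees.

∠NJX = 23°

1. ∠NXP = 83°  [△NXP]
2. ∠JXN = 97°  [linear pair at X on JP]
3. ∠NJX = 23°  [△NJX]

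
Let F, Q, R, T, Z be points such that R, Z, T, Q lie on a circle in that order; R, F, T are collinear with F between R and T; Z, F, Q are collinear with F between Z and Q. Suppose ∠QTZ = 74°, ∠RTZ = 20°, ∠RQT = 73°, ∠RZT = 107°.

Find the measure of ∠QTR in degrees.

∠QTR = 54°

1. ∠QRZ = 106°  [cyclic RZTQ, opposite ∠R+∠T]
2. ∠RQZ = 20°  [same arc RZ]
3. ∠QZR = 54°  [△RZQ]
4. ∠QTR = 54°  [same arc RQ]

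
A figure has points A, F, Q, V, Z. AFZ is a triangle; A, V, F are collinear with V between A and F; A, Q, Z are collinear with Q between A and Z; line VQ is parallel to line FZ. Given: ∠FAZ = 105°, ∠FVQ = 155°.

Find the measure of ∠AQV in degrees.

∠AQV = 50°

1. ∠QAV = 105°  [V on AF, Q on AZ]
2. ∠AVQ = 25°  [linear pair at V on AF]
3. ∠AQV = 50°  [△AVQ]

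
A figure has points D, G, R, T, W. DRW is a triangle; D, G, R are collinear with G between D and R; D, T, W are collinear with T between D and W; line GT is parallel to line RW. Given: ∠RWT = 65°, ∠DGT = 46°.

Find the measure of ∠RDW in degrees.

∠RDW = 69°

1. ∠DWR = 65°  [T on ray WD]
2. ∠DRW = 46°  [GT∥RW, corresponding at G]
3. ∠RDW = 69°  [△DRW]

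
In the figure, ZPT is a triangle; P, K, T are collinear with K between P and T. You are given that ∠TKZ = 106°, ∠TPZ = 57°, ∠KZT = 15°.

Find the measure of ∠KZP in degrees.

∠KZP = 49°

1. ∠PKZ = 74°  [linear pair at K on PT]
2. ∠KPZ = 57°  [K on ray PT]
3. ∠KZP = 49°  [△ZPK]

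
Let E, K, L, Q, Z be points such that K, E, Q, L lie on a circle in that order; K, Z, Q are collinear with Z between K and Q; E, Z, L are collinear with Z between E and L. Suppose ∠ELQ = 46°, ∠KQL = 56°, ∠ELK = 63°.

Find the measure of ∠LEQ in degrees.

1. ∠KEL = 56°  [same arc KL]
2. ∠EKL = 61°  [△KEL]
3. ∠EQL = 119°  [cyclic KEQL, opposite ∠K+∠Q]
4. ∠LEQ = 15°  [△EQL]

∠LEQ = 15°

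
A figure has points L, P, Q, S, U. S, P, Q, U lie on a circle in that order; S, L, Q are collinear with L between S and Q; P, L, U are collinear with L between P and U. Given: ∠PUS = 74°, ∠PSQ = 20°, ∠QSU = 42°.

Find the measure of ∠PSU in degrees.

∠PSU = 62°

1. ∠PUQ = 20°  [same arc PQ]
2. ∠QPU = 42°  [same arc QU]
3. ∠PQU = 118°  [△PQU]
4. ∠PSU = 62°  [cyclic SPQU, opposite ∠S+∠Q]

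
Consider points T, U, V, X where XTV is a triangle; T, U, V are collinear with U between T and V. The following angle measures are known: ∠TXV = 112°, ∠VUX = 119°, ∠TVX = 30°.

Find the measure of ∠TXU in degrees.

1. ∠VTX = 38°  [△XTV]
2. ∠TUX = 61°  [linear pair at U on TV]
3. ∠UTX = 38°  [U on ray TV]
4. ∠TXU = 81°  [△XTU]

∠TXU = 81°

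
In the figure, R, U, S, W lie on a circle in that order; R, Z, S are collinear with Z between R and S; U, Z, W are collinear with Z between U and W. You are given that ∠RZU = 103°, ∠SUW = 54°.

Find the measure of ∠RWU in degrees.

1. ∠SZW = 103°  [vertical angles at Z]
2. ∠SRW = 54°  [same arc SW]
3. ∠RZW = 77°  [linear pair at Z on RS]
4. ∠RWU = 49°  [△RZW]

∠RWU = 49°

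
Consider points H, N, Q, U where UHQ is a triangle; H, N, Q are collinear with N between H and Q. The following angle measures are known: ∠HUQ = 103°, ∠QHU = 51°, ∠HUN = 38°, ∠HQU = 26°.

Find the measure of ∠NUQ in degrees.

1. ∠NHU = 51°  [N on ray HQ]
2. ∠HNU = 91°  [△UHN]
3. ∠NQU = 26°  [N on ray QH]
4. ∠QNU = 89°  [linear pair at N on HQ]
5. ∠NUQ = 65°  [△UNQ]

∠NUQ = 65°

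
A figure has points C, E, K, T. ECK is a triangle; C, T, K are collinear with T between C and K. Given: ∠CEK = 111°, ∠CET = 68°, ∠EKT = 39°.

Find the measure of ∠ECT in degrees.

1. ∠CKE = 39°  [T on ray KC]
2. ∠ECK = 30°  [△ECK]
3. ∠ECT = 30°  [T on ray CK]

∠ECT = 30°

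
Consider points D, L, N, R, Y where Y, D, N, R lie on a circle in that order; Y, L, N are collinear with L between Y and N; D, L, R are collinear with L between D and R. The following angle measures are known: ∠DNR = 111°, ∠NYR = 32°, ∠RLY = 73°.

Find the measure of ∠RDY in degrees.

1. ∠DYR = 69°  [cyclic YDNR, opposite ∠Y+∠N]
2. ∠DRY = 75°  [△YLR]
3. ∠RDY = 36°  [△YDR]

∠RDY = 36°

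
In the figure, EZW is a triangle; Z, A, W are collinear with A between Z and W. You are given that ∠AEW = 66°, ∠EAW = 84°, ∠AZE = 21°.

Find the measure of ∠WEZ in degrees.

1. ∠AWE = 30°  [△EAW]
2. ∠EZW = 21°  [A on ray ZW]
3. ∠EWZ = 30°  [A on ray WZ]
4. ∠WEZ = 129°  [△EZW]

∠WEZ = 129°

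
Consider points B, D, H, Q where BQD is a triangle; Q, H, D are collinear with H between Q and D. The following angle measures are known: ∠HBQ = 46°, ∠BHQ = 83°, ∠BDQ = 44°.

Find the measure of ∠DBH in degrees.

1. ∠BHD = 97°  [linear pair at H on QD]
2. ∠BDH = 44°  [H on ray DQ]
3. ∠DBH = 39°  [△BHD]

∠DBH = 39°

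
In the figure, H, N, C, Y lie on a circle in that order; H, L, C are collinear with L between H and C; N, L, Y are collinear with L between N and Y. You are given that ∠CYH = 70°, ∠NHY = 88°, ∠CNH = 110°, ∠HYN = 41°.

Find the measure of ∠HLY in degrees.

∠HLY = 80°

1. ∠HNY = 51°  [△HNY]
2. ∠HCY = 51°  [same arc HY]
3. ∠CHY = 59°  [△HCY]
4. ∠HLY = 80°  [△HLY]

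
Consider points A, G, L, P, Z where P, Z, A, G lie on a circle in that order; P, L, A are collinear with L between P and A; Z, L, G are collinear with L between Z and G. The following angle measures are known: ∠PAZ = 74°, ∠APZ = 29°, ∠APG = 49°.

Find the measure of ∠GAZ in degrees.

1. ∠AGZ = 29°  [same arc ZA]
2. ∠AZG = 49°  [same arc AG]
3. ∠GAZ = 102°  [△ZAG]

∠GAZ = 102°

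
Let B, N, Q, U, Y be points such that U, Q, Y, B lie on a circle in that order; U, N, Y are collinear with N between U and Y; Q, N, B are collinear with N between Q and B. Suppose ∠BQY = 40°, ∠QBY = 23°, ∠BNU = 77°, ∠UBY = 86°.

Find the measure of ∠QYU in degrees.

∠QYU = 63°

1. ∠QUY = 23°  [same arc QY]
2. ∠UQY = 94°  [cyclic UQYB, opposite ∠Q+∠B]
3. ∠QYU = 63°  [△UQY]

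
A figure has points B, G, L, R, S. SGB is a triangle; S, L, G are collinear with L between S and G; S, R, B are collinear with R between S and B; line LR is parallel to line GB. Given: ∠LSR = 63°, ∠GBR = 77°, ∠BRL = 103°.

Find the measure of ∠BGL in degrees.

∠BGL = 40°

1. ∠BSG = 63°  [L on SG, R on SB]
2. ∠GBS = 77°  [R on ray BS]
3. ∠BGS = 40°  [△SGB]
4. ∠BGL = 40°  [L on ray GS]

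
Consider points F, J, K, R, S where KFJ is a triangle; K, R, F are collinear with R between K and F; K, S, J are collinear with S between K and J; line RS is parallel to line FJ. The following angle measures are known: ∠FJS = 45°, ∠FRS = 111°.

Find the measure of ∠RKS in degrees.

1. ∠FJK = 45°  [S on ray JK]
2. ∠KRS = 69°  [linear pair at R on KF]
3. ∠KSR = 45°  [RS∥FJ, corresponding at S]
4. ∠RKS = 66°  [△KRS]

∠RKS = 66°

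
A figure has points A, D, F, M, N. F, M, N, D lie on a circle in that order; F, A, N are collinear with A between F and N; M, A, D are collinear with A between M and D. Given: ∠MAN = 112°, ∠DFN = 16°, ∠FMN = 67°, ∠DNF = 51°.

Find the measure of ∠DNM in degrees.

∠DNM = 103°

1. ∠DAF = 112°  [vertical angles at A]
2. ∠FDM = 52°  [△FAD]
3. ∠DMF = 51°  [same arc FD]
4. ∠DFM = 77°  [△FMD]
5. ∠DNM = 103°  [cyclic FMND, opposite ∠F+∠N]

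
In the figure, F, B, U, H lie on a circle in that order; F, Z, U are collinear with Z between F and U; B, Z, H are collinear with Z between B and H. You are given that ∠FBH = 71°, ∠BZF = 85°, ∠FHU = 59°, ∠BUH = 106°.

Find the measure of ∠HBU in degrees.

∠HBU = 50°

1. ∠BFU = 24°  [△FZB]
2. ∠BZU = 95°  [linear pair at Z on FU]
3. ∠FBU = 121°  [cyclic FBUH, opposite ∠B+∠H]
4. ∠BUF = 35°  [△FBU]
5. ∠HBU = 50°  [△BZU]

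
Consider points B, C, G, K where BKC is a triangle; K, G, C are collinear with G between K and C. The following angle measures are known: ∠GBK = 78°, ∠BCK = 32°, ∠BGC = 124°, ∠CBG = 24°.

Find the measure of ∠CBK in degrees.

1. ∠BGK = 56°  [linear pair at G on KC]
2. ∠BKG = 46°  [△BKG]
3. ∠BKC = 46°  [G on ray KC]
4. ∠CBK = 102°  [△BKC]

∠CBK = 102°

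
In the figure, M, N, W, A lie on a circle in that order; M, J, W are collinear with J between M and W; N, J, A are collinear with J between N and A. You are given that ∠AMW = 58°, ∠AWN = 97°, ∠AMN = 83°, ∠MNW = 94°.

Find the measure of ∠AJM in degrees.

1. ∠ANW = 58°  [same arc WA]
2. ∠NAW = 25°  [△NWA]
3. ∠MAW = 86°  [cyclic MNWA, opposite ∠N+∠A]
4. ∠AWM = 36°  [△MWA]
5. ∠AJW = 119°  [△WJA]
6. ∠AJM = 61°  [linear pair at J on MW]

∠AJM = 61°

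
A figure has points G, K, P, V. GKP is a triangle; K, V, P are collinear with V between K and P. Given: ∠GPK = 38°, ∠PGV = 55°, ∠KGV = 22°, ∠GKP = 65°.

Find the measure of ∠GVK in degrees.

1. ∠GPV = 38°  [V on ray PK]
2. ∠GVP = 87°  [△GVP]
3. ∠GVK = 93°  [linear pair at V on KP]

∠GVK = 93°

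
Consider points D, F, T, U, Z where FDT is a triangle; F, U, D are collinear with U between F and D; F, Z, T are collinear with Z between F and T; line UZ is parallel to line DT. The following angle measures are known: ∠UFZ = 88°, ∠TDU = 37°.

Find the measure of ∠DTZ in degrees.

1. ∠DFT = 88°  [U on FD, Z on FT]
2. ∠FDT = 37°  [U on ray DF]
3. ∠DTF = 55°  [△FDT]
4. ∠DTZ = 55°  [Z on ray TF]

∠DTZ = 55°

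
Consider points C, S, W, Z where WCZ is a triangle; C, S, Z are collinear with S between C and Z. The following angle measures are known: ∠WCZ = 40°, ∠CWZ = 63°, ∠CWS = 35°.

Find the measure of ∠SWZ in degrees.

∠SWZ = 28°

1. ∠CZW = 77°  [△WCZ]
2. ∠SCW = 40°  [S on ray CZ]
3. ∠CSW = 105°  [△WCS]
4. ∠SZW = 77°  [S on ray ZC]
5. ∠WSZ = 75°  [linear pair at S on CZ]
6. ∠SWZ = 28°  [△WSZ]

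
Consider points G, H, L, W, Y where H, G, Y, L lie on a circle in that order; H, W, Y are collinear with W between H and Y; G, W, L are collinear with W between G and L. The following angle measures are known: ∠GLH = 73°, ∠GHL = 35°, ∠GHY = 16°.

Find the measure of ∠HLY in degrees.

∠HLY = 89°

1. ∠GYH = 73°  [same arc HG]
2. ∠HGY = 91°  [△HGY]
3. ∠HLY = 89°  [cyclic HGYL, opposite ∠G+∠L]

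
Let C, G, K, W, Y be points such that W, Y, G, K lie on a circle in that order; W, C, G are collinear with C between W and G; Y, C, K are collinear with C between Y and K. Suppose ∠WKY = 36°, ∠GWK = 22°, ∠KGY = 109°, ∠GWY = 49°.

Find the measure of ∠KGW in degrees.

1. ∠KCW = 122°  [△WCK]
2. ∠GYK = 22°  [same arc GK]
3. ∠GKY = 49°  [△YGK]
4. ∠GCK = 58°  [linear pair at C on WG]
5. ∠KGW = 73°  [△GCK]

∠KGW = 73°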